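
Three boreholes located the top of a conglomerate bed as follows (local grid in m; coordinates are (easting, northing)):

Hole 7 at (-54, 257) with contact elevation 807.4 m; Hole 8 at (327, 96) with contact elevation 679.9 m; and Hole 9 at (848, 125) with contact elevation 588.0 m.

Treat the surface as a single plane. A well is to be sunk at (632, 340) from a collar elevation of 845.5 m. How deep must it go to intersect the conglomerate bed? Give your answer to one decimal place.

144.3 m

Two edge vectors: Hole 7→Hole 8 = (381, -161, -127.5), Hole 7→Hole 9 = (902, -132, -219.4).
Normal n = (Hole 7→Hole 8) × (Hole 7→Hole 9) = (18493.4, -31413.6, 94930).
So ∂z/∂E = −n_x/n_z = −0.19481 and ∂z/∂N = −n_y/n_z = 0.33091.
Intercept c from Hole 7: 807.4 − 10.52 − 85.04 = 711.84.
At (632, 340): z_contact = −123.12 + 112.51 + 711.84 = 701.23 m.
Depth below ground = 845.5 − 701.23 = 144.3 m.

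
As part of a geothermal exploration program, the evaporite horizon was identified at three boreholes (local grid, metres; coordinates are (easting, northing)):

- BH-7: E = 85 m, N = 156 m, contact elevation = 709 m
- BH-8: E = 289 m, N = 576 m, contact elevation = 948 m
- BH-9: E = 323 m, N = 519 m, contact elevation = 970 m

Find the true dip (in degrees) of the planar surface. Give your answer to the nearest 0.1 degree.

Two edge vectors: BH-7→BH-8 = (204, 420, 239), BH-7→BH-9 = (238, 363, 261).
Normal n = (BH-7→BH-8) × (BH-7→BH-9) = (22863, 3638, -25908).
So ∂z/∂E = −n_x/n_z = 0.88247 and ∂z/∂N = −n_y/n_z = 0.14042.
Gradient magnitude |∇z| = √(a² + b²) = √(0.77875 + 0.01972) = 0.89357.
True dip = arctan(0.89357) = 41.8°, dipping toward W (azimuth ≈ 261°).

41.8°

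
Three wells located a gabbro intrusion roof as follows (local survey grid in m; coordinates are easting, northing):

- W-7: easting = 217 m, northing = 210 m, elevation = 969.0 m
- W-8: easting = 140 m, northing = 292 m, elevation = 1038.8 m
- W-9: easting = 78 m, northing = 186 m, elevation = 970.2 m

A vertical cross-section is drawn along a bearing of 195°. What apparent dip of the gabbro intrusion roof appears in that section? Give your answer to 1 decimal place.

Two edge vectors: W-7→W-8 = (-77, 82, 69.8), W-7→W-9 = (-139, -24, 1.2).
Normal n = (W-7→W-8) × (W-7→W-9) = (1773.6, -9609.8, 13246).
So ∂z/∂easting = −n_x/n_z = −0.13390 and ∂z/∂northing = −n_y/n_z = 0.72549.
Unit vector along 195° is (sin 195°, cos 195°) = (-0.2588, -0.9659).
Slope in that direction = a·(-0.2588) + b·(-0.9659) = −0.66611.
Apparent dip = arctan|0.66611| = 33.7° (true dip is 36.4°, so apparent ≤ true as expected).

33.7°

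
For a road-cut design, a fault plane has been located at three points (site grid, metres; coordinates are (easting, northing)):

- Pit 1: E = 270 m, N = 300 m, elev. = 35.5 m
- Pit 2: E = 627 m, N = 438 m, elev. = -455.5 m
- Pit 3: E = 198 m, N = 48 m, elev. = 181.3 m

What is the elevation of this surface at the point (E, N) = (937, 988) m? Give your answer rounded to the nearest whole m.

Let the plane be z = a·E + b·N + c.
Pit 2−Pit 1: 357a + 138b = −491;  Pit 3−Pit 1: −72a − 252b = 145.8.
Solving gives a = −1.29469, b = −0.20866.
Then c = 35.5 − a·270 − b·300 = 447.66.
At (937, 988): z = −1213.1 − 206.2 + 447.66 = -971.6 m.

-972 m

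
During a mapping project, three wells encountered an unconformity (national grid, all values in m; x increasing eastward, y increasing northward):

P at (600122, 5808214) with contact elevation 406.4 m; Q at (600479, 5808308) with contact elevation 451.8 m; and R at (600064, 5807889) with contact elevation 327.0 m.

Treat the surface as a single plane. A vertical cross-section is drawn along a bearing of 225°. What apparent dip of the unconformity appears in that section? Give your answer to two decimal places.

11.92°

Two edge vectors: P→Q = (357, 94, 45.4), P→R = (-58, -325, -79.4).
Normal n = (P→Q) × (P→R) = (7291.4, 25712.6, -110573).
So ∂z/∂x = −n_x/n_z = 0.06594 and ∂z/∂y = −n_y/n_z = 0.23254.
Unit vector along 225° is (sin 225°, cos 225°) = (-0.7071, -0.7071).
Slope in that direction = a·(-0.7071) + b·(-0.7071) = −0.21106.
Apparent dip = arctan|0.21106| = 11.92° (true dip is 13.6°, so apparent ≤ true as expected).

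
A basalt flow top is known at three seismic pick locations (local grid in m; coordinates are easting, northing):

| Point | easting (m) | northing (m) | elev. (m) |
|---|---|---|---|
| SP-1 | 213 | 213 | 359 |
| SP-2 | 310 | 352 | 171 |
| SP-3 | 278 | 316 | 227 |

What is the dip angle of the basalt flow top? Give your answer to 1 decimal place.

50.8°

Let the plane be z = a·easting + b·northing + c.
SP-2−SP-1: 97a + 139b = −188;  SP-3−SP-1: 65a + 103b = −132.
Solving gives a = −1.06276, b = −0.61088.
Gradient magnitude |∇z| = √(a² + b²) = √(1.12946 + 0.37317) = 1.22582.
True dip = arctan(1.22582) = 50.8°, dipping toward ENE (azimuth ≈ 060°).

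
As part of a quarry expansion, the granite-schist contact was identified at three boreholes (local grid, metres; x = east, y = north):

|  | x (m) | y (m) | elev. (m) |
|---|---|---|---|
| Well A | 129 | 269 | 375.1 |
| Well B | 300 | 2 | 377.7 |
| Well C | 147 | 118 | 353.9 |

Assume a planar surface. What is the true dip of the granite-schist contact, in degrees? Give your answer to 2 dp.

Two edge vectors: Well A→Well B = (171, -267, 2.6), Well A→Well C = (18, -151, -21.2).
Normal n = (Well A→Well B) × (Well A→Well C) = (6053, 3672, -21015).
So ∂z/∂x = −n_x/n_z = 0.28803 and ∂z/∂y = −n_y/n_z = 0.17473.
Gradient magnitude |∇z| = √(a² + b²) = √(0.08296 + 0.03053) = 0.33689.
True dip = arctan(0.33689) = 18.62°, dipping toward WSW (azimuth ≈ 239°).

18.62°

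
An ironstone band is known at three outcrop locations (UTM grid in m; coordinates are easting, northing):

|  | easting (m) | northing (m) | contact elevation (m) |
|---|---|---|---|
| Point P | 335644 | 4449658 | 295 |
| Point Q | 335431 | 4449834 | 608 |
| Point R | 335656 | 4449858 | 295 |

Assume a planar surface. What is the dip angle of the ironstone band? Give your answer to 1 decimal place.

54.5°

Two edge vectors: Point P→Point Q = (-213, 176, 313), Point P→Point R = (12, 200, 0).
Normal n = (Point P→Point Q) × (Point P→Point R) = (-62600, 3756, -44712).
So ∂z/∂easting = −n_x/n_z = −1.40007 and ∂z/∂northing = −n_y/n_z = 0.08400.
Gradient magnitude |∇z| = √(a² + b²) = √(1.96020 + 0.00706) = 1.40259.
True dip = arctan(1.40259) = 54.5°, dipping toward E (azimuth ≈ 093°).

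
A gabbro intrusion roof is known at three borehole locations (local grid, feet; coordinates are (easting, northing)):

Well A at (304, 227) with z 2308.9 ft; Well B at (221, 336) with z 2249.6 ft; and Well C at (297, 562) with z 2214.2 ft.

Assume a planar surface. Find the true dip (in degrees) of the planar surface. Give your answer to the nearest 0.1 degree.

Let the plane be z = a·E + b·N + c.
Well B−Well A: −83a + 109b = −59.3;  Well C−Well A: −7a + 335b = −94.7.
Solving gives a = 0.35290, b = −0.27531.
Gradient magnitude |∇z| = √(a² + b²) = √(0.12454 + 0.07580) = 0.44759.
True dip = arctan(0.44759) = 24.1°, dipping toward NW (azimuth ≈ 308°).

24.1°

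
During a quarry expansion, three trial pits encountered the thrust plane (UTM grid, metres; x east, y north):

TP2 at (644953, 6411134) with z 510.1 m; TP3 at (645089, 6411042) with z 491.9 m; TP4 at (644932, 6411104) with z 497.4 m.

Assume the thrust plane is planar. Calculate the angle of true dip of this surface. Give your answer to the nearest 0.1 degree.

Two edge vectors: TP2→TP3 = (136, -92, -18.2), TP2→TP4 = (-21, -30, -12.7).
Normal n = (TP2→TP3) × (TP2→TP4) = (622.4, 2109.4, -6012).
So ∂z/∂x = −n_x/n_z = 0.10353 and ∂z/∂y = −n_y/n_z = 0.35086.
Gradient magnitude |∇z| = √(a² + b²) = √(0.01072 + 0.12311) = 0.36582.
True dip = arctan(0.36582) = 20.1°, dipping toward SSW (azimuth ≈ 196°).

20.1°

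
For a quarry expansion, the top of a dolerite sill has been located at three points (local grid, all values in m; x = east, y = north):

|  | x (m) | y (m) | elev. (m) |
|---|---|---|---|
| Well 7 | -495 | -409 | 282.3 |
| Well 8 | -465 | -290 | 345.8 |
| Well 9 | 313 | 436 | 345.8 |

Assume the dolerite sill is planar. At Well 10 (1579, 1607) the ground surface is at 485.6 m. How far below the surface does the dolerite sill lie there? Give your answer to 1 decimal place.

Two edge vectors: Well 7→Well 8 = (30, 119, 63.5), Well 7→Well 9 = (808, 845, 63.5).
Normal n = (Well 7→Well 8) × (Well 7→Well 9) = (-46101, 49403, -70802).
So ∂z/∂x = −n_x/n_z = −0.651126 and ∂z/∂y = −n_y/n_z = 0.697763.
Intercept c from Well 7: 282.3 − 322.31 + 285.38 = 245.38.
At (1579, 1607): z_contact = −1028.13 + 1121.30 + 245.38 = 338.56 m.
Depth below ground = 485.6 − 338.56 = 147.0 m.

147.0 m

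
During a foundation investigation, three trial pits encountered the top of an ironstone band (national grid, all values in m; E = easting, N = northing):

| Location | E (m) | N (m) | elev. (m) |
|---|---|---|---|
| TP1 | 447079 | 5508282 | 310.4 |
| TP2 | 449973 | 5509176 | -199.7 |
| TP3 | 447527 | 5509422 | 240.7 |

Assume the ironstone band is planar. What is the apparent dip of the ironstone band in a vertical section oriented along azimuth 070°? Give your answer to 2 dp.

9.38°

Let the plane be z = a·E + b·N + c.
TP2−TP1: 2894a + 894b = −510.1;  TP3−TP1: 448a + 1140b = −69.7.
Solving gives a = −0.17912, b = 0.00925.
Unit vector along 070° is (sin 70°, cos 70°) = (0.9397, 0.3420).
Slope in that direction = a·(0.9397) + b·(0.3420) = −0.16515.
Apparent dip = arctan|0.16515| = 9.38° (true dip is 10.2°, so apparent ≤ true as expected).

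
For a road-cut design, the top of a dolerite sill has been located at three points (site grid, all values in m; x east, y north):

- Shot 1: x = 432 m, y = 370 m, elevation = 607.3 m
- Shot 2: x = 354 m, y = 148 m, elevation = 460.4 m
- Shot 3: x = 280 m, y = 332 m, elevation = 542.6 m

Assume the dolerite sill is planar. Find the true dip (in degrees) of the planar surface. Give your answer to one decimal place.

32.2°

Let the plane be z = a·x + b·y + c.
Shot 2−Shot 1: −78a − 222b = −146.9;  Shot 3−Shot 1: −152a − 38b = −64.7.
Solving gives a = 0.28529, b = 0.56147.
Gradient magnitude |∇z| = √(a² + b²) = √(0.08139 + 0.31525) = 0.62980.
True dip = arctan(0.62980) = 32.2°, dipping toward SSW (azimuth ≈ 207°).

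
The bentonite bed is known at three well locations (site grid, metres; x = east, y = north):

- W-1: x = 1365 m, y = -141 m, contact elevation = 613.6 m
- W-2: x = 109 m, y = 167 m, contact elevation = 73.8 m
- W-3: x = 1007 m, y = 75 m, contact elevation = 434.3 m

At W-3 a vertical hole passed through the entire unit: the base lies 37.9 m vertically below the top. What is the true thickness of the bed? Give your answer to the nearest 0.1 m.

Two edge vectors: W-1→W-2 = (-1256, 308, -539.8), W-1→W-3 = (-358, 216, -179.3).
Normal n = (W-1→W-2) × (W-1→W-3) = (61372.4, -31952.4, -161032).
So ∂z/∂x = −n_x/n_z = 0.38112 and ∂z/∂y = −n_y/n_z = −0.19842.
|∇z| = √(a²+b²) = 0.42968, so dip δ = arctan(0.42968) = 23.25°.
True thickness = vertical thickness × cos δ = 37.9 × cos 23.25° = 34.8 m.

34.8 m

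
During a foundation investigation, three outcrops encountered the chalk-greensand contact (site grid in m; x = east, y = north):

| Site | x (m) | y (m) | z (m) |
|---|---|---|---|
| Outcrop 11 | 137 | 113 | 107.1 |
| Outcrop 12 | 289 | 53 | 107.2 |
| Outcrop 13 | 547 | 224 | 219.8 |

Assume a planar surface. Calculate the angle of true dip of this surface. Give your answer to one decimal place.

23.9°

Let the plane be z = a·x + b·y + c.
Outcrop 12−Outcrop 11: 152a − 60b = 0.1;  Outcrop 13−Outcrop 11: 410a + 111b = 112.7.
Solving gives a = 0.16332, b = 0.41207.
Gradient magnitude |∇z| = √(a² + b²) = √(0.02667 + 0.16980) = 0.44325.
True dip = arctan(0.44325) = 23.9°, dipping toward SSW (azimuth ≈ 202°).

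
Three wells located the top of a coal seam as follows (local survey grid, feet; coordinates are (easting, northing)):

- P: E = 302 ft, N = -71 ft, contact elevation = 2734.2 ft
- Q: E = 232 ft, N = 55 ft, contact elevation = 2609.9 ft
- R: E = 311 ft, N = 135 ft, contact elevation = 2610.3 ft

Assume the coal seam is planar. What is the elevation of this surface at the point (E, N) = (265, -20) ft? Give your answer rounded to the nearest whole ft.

Let the plane be z = a·E + b·N + c.
Q−P: −70a + 126b = −124.3;  R−P: 9a + 206b = −123.9.
Solving gives a = 0.64256, b = −0.62953.
Then c = 2734.2 − a·302 − b·-71 = 2495.45.
At (265, -20): z = 170.3 + 12.6 + 2495.45 = 2678.3 ft.

2678 ft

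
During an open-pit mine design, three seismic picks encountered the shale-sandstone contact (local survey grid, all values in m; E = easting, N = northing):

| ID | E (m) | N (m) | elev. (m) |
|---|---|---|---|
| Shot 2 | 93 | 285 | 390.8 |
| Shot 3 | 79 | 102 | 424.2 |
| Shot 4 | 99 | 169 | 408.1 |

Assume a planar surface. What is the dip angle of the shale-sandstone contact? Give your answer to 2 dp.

17.06°

Two edge vectors: Shot 2→Shot 3 = (-14, -183, 33.4), Shot 2→Shot 4 = (6, -116, 17.3).
Normal n = (Shot 2→Shot 3) × (Shot 2→Shot 4) = (708.5, 442.6, 2722).
So ∂z/∂E = −n_x/n_z = −0.26029 and ∂z/∂N = −n_y/n_z = −0.16260.
Gradient magnitude |∇z| = √(a² + b²) = √(0.06775 + 0.02644) = 0.30690.
True dip = arctan(0.30690) = 17.06°, dipping toward ENE (azimuth ≈ 058°).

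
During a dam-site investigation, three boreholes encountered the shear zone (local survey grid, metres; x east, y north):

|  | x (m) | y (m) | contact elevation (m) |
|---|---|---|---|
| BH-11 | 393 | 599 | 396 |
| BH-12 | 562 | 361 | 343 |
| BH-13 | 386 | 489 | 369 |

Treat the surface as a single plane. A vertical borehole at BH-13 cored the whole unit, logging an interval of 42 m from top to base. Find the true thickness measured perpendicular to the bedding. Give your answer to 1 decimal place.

40.8 m

Let the plane be z = a·x + b·y + c.
BH-12−BH-11: 169a − 238b = −53;  BH-13−BH-11: −7a − 110b = −27.
Solving gives a = 0.02942, b = 0.24358.
|∇z| = √(a²+b²) = 0.24535, so dip δ = arctan(0.24535) = 13.79°.
True thickness = vertical thickness × cos δ = 42 × cos 13.79° = 40.8 m.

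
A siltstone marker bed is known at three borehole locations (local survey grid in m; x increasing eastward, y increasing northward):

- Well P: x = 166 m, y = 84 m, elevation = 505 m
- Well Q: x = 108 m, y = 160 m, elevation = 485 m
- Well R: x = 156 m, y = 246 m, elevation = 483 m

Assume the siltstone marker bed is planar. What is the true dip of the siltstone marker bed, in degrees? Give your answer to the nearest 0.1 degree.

Two edge vectors: Well P→Well Q = (-58, 76, -20), Well P→Well R = (-10, 162, -22).
Normal n = (Well P→Well Q) × (Well P→Well R) = (1568, -1076, -8636).
So ∂z/∂x = −n_x/n_z = 0.18157 and ∂z/∂y = −n_y/n_z = −0.12459.
Gradient magnitude |∇z| = √(a² + b²) = √(0.03297 + 0.01552) = 0.22020.
True dip = arctan(0.22020) = 12.4°, dipping toward NW (azimuth ≈ 304°).

12.4°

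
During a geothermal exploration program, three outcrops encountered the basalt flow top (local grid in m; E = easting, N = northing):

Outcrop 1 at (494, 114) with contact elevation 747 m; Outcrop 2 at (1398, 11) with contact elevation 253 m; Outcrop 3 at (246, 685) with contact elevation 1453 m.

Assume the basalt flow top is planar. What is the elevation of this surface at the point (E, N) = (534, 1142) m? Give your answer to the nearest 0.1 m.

Two edge vectors: Outcrop 1→Outcrop 2 = (904, -103, -494), Outcrop 1→Outcrop 3 = (-248, 571, 706).
Normal n = (Outcrop 1→Outcrop 2) × (Outcrop 1→Outcrop 3) = (209356, -515712, 490640).
So ∂z/∂E = −n_x/n_z = −0.426700 and ∂z/∂N = −n_y/n_z = 1.051101.
Intercept c from Outcrop 1: 747 + 210.79 − 119.83 = 837.96.
At (534, 1142): z = −227.9 + 1200.4 + 837.96 = 1810.5 m.

1810.5 m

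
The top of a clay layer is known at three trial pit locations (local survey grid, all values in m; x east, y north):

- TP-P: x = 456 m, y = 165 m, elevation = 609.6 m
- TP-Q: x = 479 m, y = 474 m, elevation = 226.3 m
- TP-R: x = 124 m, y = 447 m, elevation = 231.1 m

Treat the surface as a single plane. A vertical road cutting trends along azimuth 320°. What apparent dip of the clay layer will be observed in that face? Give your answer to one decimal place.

Let the plane be z = a·x + b·y + c.
TP-Q−TP-P: 23a + 309b = −383.3;  TP-R−TP-P: −332a + 282b = −378.5.
Solving gives a = 0.08128, b = −1.24650.
Unit vector along 320° is (sin 320°, cos 320°) = (-0.6428, 0.7660).
Slope in that direction = a·(-0.6428) + b·(0.7660) = −1.00712.
Apparent dip = arctan|1.00712| = 45.2° (true dip is 51.3°, so apparent ≤ true as expected).

45.2°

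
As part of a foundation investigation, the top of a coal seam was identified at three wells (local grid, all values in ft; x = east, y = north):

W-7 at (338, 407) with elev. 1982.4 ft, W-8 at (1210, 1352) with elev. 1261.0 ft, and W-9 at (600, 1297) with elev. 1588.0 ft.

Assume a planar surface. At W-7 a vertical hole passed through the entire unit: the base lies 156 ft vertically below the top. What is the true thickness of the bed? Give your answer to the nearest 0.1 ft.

Let the plane be z = a·x + b·y + c.
W-8−W-7: 872a + 945b = −721.4;  W-9−W-7: 262a + 890b = −394.4.
Solving gives a = −0.50964, b = −0.29312.
|∇z| = √(a²+b²) = 0.58792, so dip δ = arctan(0.58792) = 30.45°.
True thickness = vertical thickness × cos δ = 156 × cos 30.45° = 134.5 ft.

134.5 ft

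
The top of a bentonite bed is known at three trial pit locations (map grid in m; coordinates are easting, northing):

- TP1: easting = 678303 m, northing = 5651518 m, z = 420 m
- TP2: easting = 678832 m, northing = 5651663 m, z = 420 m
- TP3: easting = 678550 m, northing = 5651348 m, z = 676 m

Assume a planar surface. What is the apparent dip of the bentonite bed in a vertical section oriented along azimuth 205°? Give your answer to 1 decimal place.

40.4°

Two edge vectors: TP1→TP2 = (529, 145, 0), TP1→TP3 = (247, -170, 256).
Normal n = (TP1→TP2) × (TP1→TP3) = (37120, -135424, -125745).
So ∂z/∂easting = −n_x/n_z = 0.29520 and ∂z/∂northing = −n_y/n_z = −1.07697.
Unit vector along 205° is (sin 205°, cos 205°) = (-0.4226, -0.9063).
Slope in that direction = a·(-0.4226) + b·(-0.9063) = 0.85131.
Apparent dip = arctan|0.85131| = 40.4° (true dip is 48.2°, so apparent ≤ true as expected).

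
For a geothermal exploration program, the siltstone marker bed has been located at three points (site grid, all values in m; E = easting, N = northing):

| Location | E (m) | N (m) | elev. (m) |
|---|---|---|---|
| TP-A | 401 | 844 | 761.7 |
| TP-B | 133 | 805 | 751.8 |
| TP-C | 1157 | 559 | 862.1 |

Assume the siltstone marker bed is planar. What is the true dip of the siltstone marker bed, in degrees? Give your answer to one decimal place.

11.0°

Two edge vectors: TP-A→TP-B = (-268, -39, -9.9), TP-A→TP-C = (756, -285, 100.4).
Normal n = (TP-A→TP-B) × (TP-A→TP-C) = (-6737.1, 19422.8, 105864).
So ∂z/∂E = −n_x/n_z = 0.06364 and ∂z/∂N = −n_y/n_z = −0.18347.
Gradient magnitude |∇z| = √(a² + b²) = √(0.00405 + 0.03366) = 0.19419.
True dip = arctan(0.19419) = 11.0°, dipping toward NNW (azimuth ≈ 341°).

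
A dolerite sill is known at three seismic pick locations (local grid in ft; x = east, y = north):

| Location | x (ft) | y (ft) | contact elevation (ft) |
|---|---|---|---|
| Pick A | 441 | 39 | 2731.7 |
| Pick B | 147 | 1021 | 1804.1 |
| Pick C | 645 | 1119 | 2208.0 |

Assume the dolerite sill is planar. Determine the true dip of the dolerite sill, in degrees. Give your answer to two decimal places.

Two edge vectors: Pick A→Pick B = (-294, 982, -927.6), Pick A→Pick C = (204, 1080, -523.7).
Normal n = (Pick A→Pick B) × (Pick A→Pick C) = (487534.6, -343198.2, -517848).
So ∂z/∂x = −n_x/n_z = 0.94146 and ∂z/∂y = −n_y/n_z = −0.66274.
Gradient magnitude |∇z| = √(a² + b²) = √(0.88635 + 0.43922) = 1.15134.
True dip = arctan(1.15134) = 49.02°, dipping toward NW (azimuth ≈ 305°).

49.02°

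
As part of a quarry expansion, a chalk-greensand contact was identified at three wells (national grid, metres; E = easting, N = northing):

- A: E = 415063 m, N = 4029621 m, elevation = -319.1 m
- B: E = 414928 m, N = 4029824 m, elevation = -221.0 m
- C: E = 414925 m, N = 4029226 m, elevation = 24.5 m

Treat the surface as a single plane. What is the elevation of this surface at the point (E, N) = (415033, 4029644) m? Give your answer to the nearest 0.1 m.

Two edge vectors: A→B = (-135, 203, 98.1), A→C = (-138, -395, 343.6).
Normal n = (A→B) × (A→C) = (108500.3, 32848.2, 81339).
So ∂z/∂E = −n_x/n_z = −1.333927144 and ∂z/∂N = −n_y/n_z = −0.403843175.
Intercept c from A: -319.1 + 553663.80 + 1627334.94 = 2180679.64.
At (415033, 4029644): z = −553623.8 − 1627344.2 + 2180679.64 = -288.4 m.

-288.4 m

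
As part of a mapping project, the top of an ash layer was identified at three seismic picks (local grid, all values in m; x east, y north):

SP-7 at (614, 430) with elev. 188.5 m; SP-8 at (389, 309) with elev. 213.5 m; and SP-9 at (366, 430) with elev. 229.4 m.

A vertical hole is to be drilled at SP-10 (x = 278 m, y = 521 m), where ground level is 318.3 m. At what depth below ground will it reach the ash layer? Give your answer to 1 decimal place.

Two edge vectors: SP-7→SP-8 = (-225, -121, 25), SP-7→SP-9 = (-248, 0, 40.9).
Normal n = (SP-7→SP-8) × (SP-7→SP-9) = (-4948.9, 3002.5, -30008).
So ∂z/∂x = −n_x/n_z = −0.16492 and ∂z/∂y = −n_y/n_z = 0.10006.
Intercept c from SP-7: 188.5 + 101.26 − 43.02 = 246.74.
At (278, 521): z_contact = −45.85 + 52.13 + 246.74 = 253.02 m.
Depth below ground = 318.3 − 253.02 = 65.3 m.

65.3 m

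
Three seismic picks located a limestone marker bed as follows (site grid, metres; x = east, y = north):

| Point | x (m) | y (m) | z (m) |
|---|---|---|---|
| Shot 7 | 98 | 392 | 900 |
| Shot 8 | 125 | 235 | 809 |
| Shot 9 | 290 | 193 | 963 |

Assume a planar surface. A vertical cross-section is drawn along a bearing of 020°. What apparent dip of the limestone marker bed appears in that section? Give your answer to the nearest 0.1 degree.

Two edge vectors: Shot 7→Shot 8 = (27, -157, -91), Shot 7→Shot 9 = (192, -199, 63).
Normal n = (Shot 7→Shot 8) × (Shot 7→Shot 9) = (-28000, -19173, 24771).
So ∂z/∂x = −n_x/n_z = 1.13035 and ∂z/∂y = −n_y/n_z = 0.77401.
Unit vector along 020° is (sin 20°, cos 20°) = (0.3420, 0.9397).
Slope in that direction = a·(0.3420) + b·(0.9397) = 1.11394.
Apparent dip = arctan|1.11394| = 48.1° (true dip is 53.9°, so apparent ≤ true as expected).

48.1°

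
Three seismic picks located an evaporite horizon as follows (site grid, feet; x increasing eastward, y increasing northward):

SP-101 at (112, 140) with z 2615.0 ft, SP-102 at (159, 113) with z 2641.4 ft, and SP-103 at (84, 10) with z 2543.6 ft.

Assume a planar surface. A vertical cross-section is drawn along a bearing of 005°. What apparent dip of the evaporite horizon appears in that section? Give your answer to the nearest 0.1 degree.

Let the plane be z = a·x + b·y + c.
SP-102−SP-101: 47a − 27b = 26.4;  SP-103−SP-101: −28a − 130b = −71.4.
Solving gives a = 0.78063, b = 0.38110.
Unit vector along 005° is (sin 5°, cos 5°) = (0.0872, 0.9962).
Slope in that direction = a·(0.0872) + b·(0.9962) = 0.44768.
Apparent dip = arctan|0.44768| = 24.1° (true dip is 41.0°, so apparent ≤ true as expected).

24.1°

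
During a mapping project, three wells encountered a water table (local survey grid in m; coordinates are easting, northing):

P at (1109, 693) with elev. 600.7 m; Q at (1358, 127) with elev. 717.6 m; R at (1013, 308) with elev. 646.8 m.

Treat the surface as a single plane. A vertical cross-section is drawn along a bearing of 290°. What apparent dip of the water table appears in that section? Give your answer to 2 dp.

9.65°

Two edge vectors: P→Q = (249, -566, 116.9), P→R = (-96, -385, 46.1).
Normal n = (P→Q) × (P→R) = (18913.9, -22701.3, -150201).
So ∂z/∂easting = −n_x/n_z = 0.12592 and ∂z/∂northing = −n_y/n_z = −0.15114.
Unit vector along 290° is (sin 290°, cos 290°) = (-0.9397, 0.3420).
Slope in that direction = a·(-0.9397) + b·(0.3420) = −0.17002.
Apparent dip = arctan|0.17002| = 9.65° (true dip is 11.1°, so apparent ≤ true as expected).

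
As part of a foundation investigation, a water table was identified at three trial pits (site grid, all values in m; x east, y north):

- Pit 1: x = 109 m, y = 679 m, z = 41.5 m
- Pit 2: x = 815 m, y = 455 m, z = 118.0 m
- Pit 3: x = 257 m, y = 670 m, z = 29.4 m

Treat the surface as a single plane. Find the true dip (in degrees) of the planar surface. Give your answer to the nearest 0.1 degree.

Let the plane be z = a·x + b·y + c.
Pit 2−Pit 1: 706a − 224b = 76.5;  Pit 3−Pit 1: 148a − 9b = −12.1.
Solving gives a = −0.12683, b = −0.74127.
Gradient magnitude |∇z| = √(a² + b²) = √(0.01609 + 0.54948) = 0.75204.
True dip = arctan(0.75204) = 36.9°, dipping toward N (azimuth ≈ 010°).

36.9°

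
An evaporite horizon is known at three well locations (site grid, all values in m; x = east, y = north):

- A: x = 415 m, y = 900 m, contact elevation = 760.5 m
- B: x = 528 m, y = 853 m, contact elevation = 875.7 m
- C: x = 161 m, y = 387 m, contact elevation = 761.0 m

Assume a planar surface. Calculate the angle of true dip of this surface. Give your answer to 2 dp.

Two edge vectors: A→B = (113, -47, 115.2), A→C = (-254, -513, 0.5).
Normal n = (A→B) × (A→C) = (59074.1, -29317.3, -69907).
So ∂z/∂x = −n_x/n_z = 0.84504 and ∂z/∂y = −n_y/n_z = −0.41938.
Gradient magnitude |∇z| = √(a² + b²) = √(0.71409 + 0.17588) = 0.94338.
True dip = arctan(0.94338) = 43.33°, dipping toward WNW (azimuth ≈ 296°).

43.33°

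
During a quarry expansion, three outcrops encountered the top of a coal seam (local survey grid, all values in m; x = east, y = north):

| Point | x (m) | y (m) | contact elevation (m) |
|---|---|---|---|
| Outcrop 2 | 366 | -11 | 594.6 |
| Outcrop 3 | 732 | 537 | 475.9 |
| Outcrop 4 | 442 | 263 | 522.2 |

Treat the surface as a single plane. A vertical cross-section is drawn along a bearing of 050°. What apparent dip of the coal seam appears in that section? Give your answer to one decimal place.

5.6°

Let the plane be z = a·x + b·y + c.
Outcrop 3−Outcrop 2: 366a + 548b = −118.7;  Outcrop 4−Outcrop 2: 76a + 274b = −72.4.
Solving gives a = 0.12196, b = −0.29806.
Unit vector along 050° is (sin 50°, cos 50°) = (0.7660, 0.6428).
Slope in that direction = a·(0.7660) + b·(0.6428) = −0.09816.
Apparent dip = arctan|0.09816| = 5.6° (true dip is 17.9°, so apparent ≤ true as expected).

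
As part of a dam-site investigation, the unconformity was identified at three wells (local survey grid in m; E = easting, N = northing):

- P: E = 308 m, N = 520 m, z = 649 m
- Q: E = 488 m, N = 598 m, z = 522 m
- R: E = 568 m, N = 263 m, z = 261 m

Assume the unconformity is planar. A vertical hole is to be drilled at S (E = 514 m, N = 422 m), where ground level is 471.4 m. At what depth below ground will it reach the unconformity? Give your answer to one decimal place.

71.4 m

Let the plane be z = a·E + b·N + c.
Q−P: 180a + 78b = −127;  R−P: 260a − 257b = −388.
Solving gives a = −0.94534, b = 0.55335.
Then c = 649 − a·308 − b·520 = 652.42.
At (514, 422): z_contact = −485.91 + 233.51 + 652.42 = 400.03 m.
Depth below ground = 471.4 − 400.03 = 71.4 m.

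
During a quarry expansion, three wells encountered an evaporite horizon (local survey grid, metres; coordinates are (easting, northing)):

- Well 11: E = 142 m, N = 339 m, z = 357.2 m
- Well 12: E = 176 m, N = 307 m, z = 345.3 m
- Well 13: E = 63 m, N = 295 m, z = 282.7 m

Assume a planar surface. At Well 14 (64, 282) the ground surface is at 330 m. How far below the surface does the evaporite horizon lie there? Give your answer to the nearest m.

Two edge vectors: Well 11→Well 12 = (34, -32, -11.9), Well 11→Well 13 = (-79, -44, -74.5).
Normal n = (Well 11→Well 12) × (Well 11→Well 13) = (1860.4, 3473.1, -4024).
So ∂z/∂E = −n_x/n_z = 0.46233 and ∂z/∂N = −n_y/n_z = 0.86310.
Intercept c from Well 11: 357.2 − 65.65 − 292.59 = −1.04.
At (64, 282): z_contact = 29.6 + 243.4 − 1.04 = 271.9 m.
Depth below ground = 330 − 271.9 = 58 m.

58 m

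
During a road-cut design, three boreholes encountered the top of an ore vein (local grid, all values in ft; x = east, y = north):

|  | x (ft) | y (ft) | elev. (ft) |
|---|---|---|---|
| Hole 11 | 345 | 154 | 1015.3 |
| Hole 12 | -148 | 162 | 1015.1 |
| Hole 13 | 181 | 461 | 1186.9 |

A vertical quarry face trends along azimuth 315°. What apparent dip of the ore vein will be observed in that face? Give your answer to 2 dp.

21.41°

Let the plane be z = a·x + b·y + c.
Hole 12−Hole 11: −493a + 8b = −0.2;  Hole 13−Hole 11: −164a + 307b = 171.6.
Solving gives a = 0.00956, b = 0.56406.
Unit vector along 315° is (sin 315°, cos 315°) = (-0.7071, 0.7071).
Slope in that direction = a·(-0.7071) + b·(0.7071) = 0.39209.
Apparent dip = arctan|0.39209| = 21.41° (true dip is 29.4°, so apparent ≤ true as expected).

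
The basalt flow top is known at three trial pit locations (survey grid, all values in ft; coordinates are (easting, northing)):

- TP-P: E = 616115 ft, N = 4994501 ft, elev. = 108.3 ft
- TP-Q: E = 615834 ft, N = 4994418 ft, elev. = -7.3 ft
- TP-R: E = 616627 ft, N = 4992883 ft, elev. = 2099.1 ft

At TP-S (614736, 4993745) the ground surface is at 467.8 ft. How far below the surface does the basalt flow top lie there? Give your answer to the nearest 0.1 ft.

576.0 ft

Let the plane be z = a·E + b·N + c.
TP-Q−TP-P: −281a − 83b = −115.6;  TP-R−TP-P: 512a − 1618b = 1990.8.
Solving gives a = 0.708587681, b = −1.006182390.
Then c = 108.3 − a·616115 − b·4994501 = 4588915.75.
At (614736, 4993745): z_contact = 435594.36 − 5024618.28 + 4588915.75 = -108.17 ft.
Depth below ground = 467.8 − (-108.17) = 576.0 ft.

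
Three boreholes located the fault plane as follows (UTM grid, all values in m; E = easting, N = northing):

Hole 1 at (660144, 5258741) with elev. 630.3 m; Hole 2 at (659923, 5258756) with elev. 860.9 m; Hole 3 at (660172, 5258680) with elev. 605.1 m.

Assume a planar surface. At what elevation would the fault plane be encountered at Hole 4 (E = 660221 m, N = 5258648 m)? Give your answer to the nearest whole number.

Let the plane be z = a·E + b·N + c.
Hole 2−Hole 1: −221a + 15b = 230.6;  Hole 3−Hole 1: 28a − 61b = −25.2.
Solving gives a = −1.04805145, b = −0.06795804.
Then c = 630.3 − a·660144 − b·5258741 = 1049868.92.
At (660221, 5258648): z = −691945.6 − 357367.4 + 1049868.92 = 555.9 m.

556 m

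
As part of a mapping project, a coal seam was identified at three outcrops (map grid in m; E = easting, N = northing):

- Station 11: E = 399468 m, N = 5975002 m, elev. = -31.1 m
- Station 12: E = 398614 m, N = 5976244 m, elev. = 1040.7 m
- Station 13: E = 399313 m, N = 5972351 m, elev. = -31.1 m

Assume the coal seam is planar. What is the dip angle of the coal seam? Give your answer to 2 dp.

49.20°

Let the plane be z = a·E + b·N + c.
Station 12−Station 11: −854a + 1242b = 1071.8;  Station 13−Station 11: −155a − 2651b = 0.
Solving gives a = −1.15668, b = 0.06763.
Gradient magnitude |∇z| = √(a² + b²) = √(1.33791 + 0.00457) = 1.15866.
True dip = arctan(1.15866) = 49.20°, dipping toward E (azimuth ≈ 093°).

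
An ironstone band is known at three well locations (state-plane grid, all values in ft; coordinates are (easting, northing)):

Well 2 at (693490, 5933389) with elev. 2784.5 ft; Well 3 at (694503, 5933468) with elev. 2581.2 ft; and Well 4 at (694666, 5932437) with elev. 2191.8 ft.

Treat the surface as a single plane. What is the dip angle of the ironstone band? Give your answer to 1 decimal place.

22.3°

Let the plane be z = a·E + b·N + c.
Well 3−Well 2: 1013a + 79b = −203.3;  Well 4−Well 2: 1176a − 952b = −592.7.
Solving gives a = −0.22734, b = 0.34175.
Gradient magnitude |∇z| = √(a² + b²) = √(0.05168 + 0.11679) = 0.41046.
True dip = arctan(0.41046) = 22.3°, dipping toward SSE (azimuth ≈ 146°).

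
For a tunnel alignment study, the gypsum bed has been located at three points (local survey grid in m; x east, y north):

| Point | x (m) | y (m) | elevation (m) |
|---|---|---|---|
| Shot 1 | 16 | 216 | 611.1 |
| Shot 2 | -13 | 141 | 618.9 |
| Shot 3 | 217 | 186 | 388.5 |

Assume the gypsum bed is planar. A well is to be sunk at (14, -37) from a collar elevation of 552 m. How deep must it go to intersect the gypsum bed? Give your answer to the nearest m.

Two edge vectors: Shot 1→Shot 2 = (-29, -75, 7.8), Shot 1→Shot 3 = (201, -30, -222.6).
Normal n = (Shot 1→Shot 2) × (Shot 1→Shot 3) = (16929, -4887.6, 15945).
So ∂z/∂x = −n_x/n_z = −1.06171 and ∂z/∂y = −n_y/n_z = 0.30653.
Intercept c from Shot 1: 611.1 + 16.99 − 66.21 = 561.88.
At (14, -37): z_contact = −14.9 − 11.3 + 561.88 = 535.7 m.
Depth below ground = 552 − 535.7 = 16 m.

16 m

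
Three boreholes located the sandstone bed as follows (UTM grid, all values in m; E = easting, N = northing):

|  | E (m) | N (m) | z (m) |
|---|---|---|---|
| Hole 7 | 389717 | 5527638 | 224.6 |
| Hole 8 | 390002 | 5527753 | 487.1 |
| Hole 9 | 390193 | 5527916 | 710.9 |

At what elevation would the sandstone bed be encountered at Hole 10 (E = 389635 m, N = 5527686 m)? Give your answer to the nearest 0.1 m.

194.3 m

Two edge vectors: Hole 7→Hole 8 = (285, 115, 262.5), Hole 7→Hole 9 = (476, 278, 486.3).
Normal n = (Hole 7→Hole 8) × (Hole 7→Hole 9) = (-17050.5, -13645.5, 24490).
So ∂z/∂E = −n_x/n_z = 0.696222948 and ∂z/∂N = −n_y/n_z = 0.557186607.
Intercept c from Hole 7: 224.6 − 271329.92 − 3079925.86 = −3351031.18.
At (389635, 5527686): z = 271272.8 + 3079952.6 − 3351031.18 = 194.3 m.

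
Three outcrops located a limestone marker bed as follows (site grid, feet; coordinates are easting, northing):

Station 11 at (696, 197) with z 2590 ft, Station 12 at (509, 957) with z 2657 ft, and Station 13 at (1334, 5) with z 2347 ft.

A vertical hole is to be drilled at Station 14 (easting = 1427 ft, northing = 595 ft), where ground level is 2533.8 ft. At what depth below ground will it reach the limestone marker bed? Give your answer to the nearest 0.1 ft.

225.9 ft

Let the plane be z = a·easting + b·northing + c.
Station 12−Station 11: −187a + 760b = 67;  Station 13−Station 11: 638a − 192b = −243.
Solving gives a = −0.382684, b = −0.006003.
Then c = 2590 − a·696 − b·197 = 2857.53.
At (1427, 595): z_contact = −546.09 − 3.57 + 2857.53 = 2307.87 ft.
Depth below ground = 2533.8 − 2307.87 = 225.9 ft.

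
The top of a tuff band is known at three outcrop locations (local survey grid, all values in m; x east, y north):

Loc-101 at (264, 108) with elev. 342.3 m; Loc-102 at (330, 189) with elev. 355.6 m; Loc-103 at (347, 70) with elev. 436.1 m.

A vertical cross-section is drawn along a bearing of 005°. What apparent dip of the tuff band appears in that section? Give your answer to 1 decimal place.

Let the plane be z = a·x + b·y + c.
Loc-102−Loc-101: 66a + 81b = 13.3;  Loc-103−Loc-101: 83a − 38b = 93.8.
Solving gives a = 0.87782, b = −0.55107.
Unit vector along 005° is (sin 5°, cos 5°) = (0.0872, 0.9962).
Slope in that direction = a·(0.0872) + b·(0.9962) = −0.47246.
Apparent dip = arctan|0.47246| = 25.3° (true dip is 46.0°, so apparent ≤ true as expected).

25.3°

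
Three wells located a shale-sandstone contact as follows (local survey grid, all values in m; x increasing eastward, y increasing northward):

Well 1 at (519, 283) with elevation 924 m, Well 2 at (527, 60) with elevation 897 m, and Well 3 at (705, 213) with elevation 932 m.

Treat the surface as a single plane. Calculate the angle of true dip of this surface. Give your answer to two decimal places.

Let the plane be z = a·x + b·y + c.
Well 2−Well 1: 8a − 223b = −27;  Well 3−Well 1: 186a − 70b = 8.
Solving gives a = 0.08979, b = 0.12430.
Gradient magnitude |∇z| = √(a² + b²) = √(0.00806 + 0.01545) = 0.15334.
True dip = arctan(0.15334) = 8.72°, dipping toward SW (azimuth ≈ 216°).

8.72°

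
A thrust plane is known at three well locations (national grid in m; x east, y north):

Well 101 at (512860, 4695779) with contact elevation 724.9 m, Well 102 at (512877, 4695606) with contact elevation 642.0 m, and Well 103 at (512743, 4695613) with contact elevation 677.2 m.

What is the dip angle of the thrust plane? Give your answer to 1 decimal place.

Two edge vectors: Well 101→Well 102 = (17, -173, -82.9), Well 101→Well 103 = (-117, -166, -47.7).
Normal n = (Well 101→Well 102) × (Well 101→Well 103) = (-5509.3, 10510.2, -23063).
So ∂z/∂x = −n_x/n_z = −0.23888 and ∂z/∂y = −n_y/n_z = 0.45572.
Gradient magnitude |∇z| = √(a² + b²) = √(0.05706 + 0.20768) = 0.51453.
True dip = arctan(0.51453) = 27.2°, dipping toward SSE (azimuth ≈ 152°).

27.2°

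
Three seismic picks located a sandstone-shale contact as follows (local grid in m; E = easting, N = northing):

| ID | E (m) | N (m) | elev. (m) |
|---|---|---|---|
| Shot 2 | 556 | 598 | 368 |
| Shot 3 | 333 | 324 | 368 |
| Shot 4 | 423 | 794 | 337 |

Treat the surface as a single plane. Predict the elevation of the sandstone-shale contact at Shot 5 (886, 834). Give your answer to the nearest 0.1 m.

Two edge vectors: Shot 2→Shot 3 = (-223, -274, 0), Shot 2→Shot 4 = (-133, 196, -31).
Normal n = (Shot 2→Shot 3) × (Shot 2→Shot 4) = (8494, -6913, -80150).
So ∂z/∂E = −n_x/n_z = 0.10598 and ∂z/∂N = −n_y/n_z = −0.08625.
Intercept c from Shot 2: 368 − 58.92 + 51.58 = 360.66.
At (886, 834): z = 93.9 − 71.9 + 360.66 = 382.6 m.

382.6 m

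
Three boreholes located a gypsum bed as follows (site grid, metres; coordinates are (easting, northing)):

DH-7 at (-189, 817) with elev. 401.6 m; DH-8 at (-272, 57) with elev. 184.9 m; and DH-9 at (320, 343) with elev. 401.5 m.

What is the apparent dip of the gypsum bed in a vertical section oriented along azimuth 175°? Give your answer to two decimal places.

Two edge vectors: DH-7→DH-8 = (-83, -760, -216.7), DH-7→DH-9 = (509, -474, -0.1).
Normal n = (DH-7→DH-8) × (DH-7→DH-9) = (-102639.8, -110308.6, 426182).
So ∂z/∂E = −n_x/n_z = 0.24084 and ∂z/∂N = −n_y/n_z = 0.25883.
Unit vector along 175° is (sin 175°, cos 175°) = (0.0872, -0.9962).
Slope in that direction = a·(0.0872) + b·(-0.9962) = −0.23685.
Apparent dip = arctan|0.23685| = 13.33° (true dip is 19.5°, so apparent ≤ true as expected).

13.33°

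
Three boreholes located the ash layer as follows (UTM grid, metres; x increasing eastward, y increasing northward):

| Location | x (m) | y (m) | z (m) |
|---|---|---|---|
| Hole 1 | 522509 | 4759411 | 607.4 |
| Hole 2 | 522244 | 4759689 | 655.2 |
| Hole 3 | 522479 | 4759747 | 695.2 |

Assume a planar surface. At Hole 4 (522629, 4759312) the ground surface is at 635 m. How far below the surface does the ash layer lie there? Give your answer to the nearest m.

42 m

Two edge vectors: Hole 1→Hole 2 = (-265, 278, 47.8), Hole 1→Hole 3 = (-30, 336, 87.8).
Normal n = (Hole 1→Hole 2) × (Hole 1→Hole 3) = (8347.6, 21833, -80700).
So ∂z/∂x = −n_x/n_z = 0.10343990 and ∂z/∂y = −n_y/n_z = 0.27054523.
Intercept c from Hole 1: 607.4 − 54048.28 − 1287635.94 = −1341076.82.
At (522629, 4759312): z_contact = 54060.7 + 1287609.2 − 1341076.82 = 593.0 m.
Depth below ground = 635 − 593.0 = 42 m.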